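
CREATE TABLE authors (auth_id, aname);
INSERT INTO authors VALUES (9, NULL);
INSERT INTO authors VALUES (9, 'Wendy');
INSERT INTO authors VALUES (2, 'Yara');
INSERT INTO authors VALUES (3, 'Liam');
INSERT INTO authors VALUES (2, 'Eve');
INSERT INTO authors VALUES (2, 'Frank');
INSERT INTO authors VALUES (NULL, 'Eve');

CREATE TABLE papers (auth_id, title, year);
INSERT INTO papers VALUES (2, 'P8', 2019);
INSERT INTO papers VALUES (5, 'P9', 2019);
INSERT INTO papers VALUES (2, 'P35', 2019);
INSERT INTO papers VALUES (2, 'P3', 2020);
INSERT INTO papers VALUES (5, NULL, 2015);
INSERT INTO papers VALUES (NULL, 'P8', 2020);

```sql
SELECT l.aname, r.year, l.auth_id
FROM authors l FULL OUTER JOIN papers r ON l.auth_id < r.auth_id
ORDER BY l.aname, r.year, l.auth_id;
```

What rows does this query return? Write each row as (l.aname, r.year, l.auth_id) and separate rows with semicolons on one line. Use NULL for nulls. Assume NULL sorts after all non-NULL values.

FULL OUTER JOIN keeps every row from both sides; unmatched rows get NULL for the other side's columns.
Matching on l.auth_id < r.auth_id. A NULL in a compared column never satisfies the condition.
- l[0] auth_id=9 → no match; kept with NULLs on the r side.
- l[1] auth_id=9 → no match; kept with NULLs on the r side.
- l[2] auth_id=2 → 2 match(es) in r → 2 row(s).
- l[3] auth_id=3 → 2 match(es) in r → 2 row(s).
- l[4] auth_id=2 → 2 match(es) in r → 2 row(s).
- l[5] auth_id=2 → 2 match(es) in r → 2 row(s).
- l[6] auth_id=NULL → no match; kept with NULLs on the r side.
- plus 4 unmatched r row(s), each kept with NULL l columns.

(Eve, 2015, 2); (Eve, 2019, 2); (Eve, NULL, NULL); (Frank, 2015, 2); (Frank, 2019, 2); (Liam, 2015, 3); (Liam, 2019, 3); (Wendy, NULL, 9); (Yara, 2015, 2); (Yara, 2019, 2); (NULL, 2019, NULL); (NULL, 2019, NULL); (NULL, 2020, NULL); (NULL, 2020, NULL); (NULL, NULL, 9)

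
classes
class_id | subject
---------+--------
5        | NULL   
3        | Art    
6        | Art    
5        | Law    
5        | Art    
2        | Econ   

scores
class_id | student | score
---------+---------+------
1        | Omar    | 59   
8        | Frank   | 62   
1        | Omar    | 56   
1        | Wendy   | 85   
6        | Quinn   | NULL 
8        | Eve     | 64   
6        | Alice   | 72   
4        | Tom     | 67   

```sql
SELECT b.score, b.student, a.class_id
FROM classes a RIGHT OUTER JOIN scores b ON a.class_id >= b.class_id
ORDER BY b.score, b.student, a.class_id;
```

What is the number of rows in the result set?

26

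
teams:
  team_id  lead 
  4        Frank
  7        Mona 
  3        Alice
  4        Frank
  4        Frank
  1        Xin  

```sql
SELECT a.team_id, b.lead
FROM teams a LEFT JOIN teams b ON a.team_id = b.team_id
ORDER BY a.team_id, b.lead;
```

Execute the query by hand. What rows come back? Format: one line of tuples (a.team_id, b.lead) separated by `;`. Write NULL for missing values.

LEFT JOIN keeps every row from `teams a`; unmatched rows get NULL for `teams b`'s columns.
Matching on a.team_id = b.team_id.
- a[0] team_id=4 → 3 match(es) in b → 3 row(s).
- a[1] team_id=7 → 1 match(es) in b → 1 row(s).
- a[2] team_id=3 → 1 match(es) in b → 1 row(s).
- a[3] team_id=4 → 3 match(es) in b → 3 row(s).
- a[4] team_id=4 → 3 match(es) in b → 3 row(s).
- a[5] team_id=1 → 1 match(es) in b → 1 row(s).

(1, Xin); (3, Alice); (4, Frank); (4, Frank); (4, Frank); (4, Frank); (4, Frank); (4, Frank); (4, Frank); (4, Frank); (4, Frank); (7, Mona)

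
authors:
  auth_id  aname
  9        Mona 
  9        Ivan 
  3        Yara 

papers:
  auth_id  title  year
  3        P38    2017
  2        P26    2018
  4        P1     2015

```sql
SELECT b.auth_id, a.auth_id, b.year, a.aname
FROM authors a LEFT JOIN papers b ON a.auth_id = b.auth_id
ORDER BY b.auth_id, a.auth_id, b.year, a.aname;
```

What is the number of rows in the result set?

LEFT JOIN keeps every row from `authors`; unmatched rows get NULL for `papers`'s columns.
Matching on a.auth_id = b.auth_id.
Matched pairs: 1; unmatched a rows kept: 2.
Total: 1 matched + 2 padded = 3 rows.

3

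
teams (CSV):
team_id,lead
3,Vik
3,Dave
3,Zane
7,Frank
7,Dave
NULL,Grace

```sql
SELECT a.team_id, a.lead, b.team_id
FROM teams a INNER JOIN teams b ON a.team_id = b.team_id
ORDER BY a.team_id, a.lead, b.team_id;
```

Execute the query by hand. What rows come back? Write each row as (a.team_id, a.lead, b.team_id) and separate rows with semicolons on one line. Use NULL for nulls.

(3, Dave, 3); (3, Dave, 3); (3, Dave, 3); (3, Vik, 3); (3, Vik, 3); (3, Vik, 3); (3, Zane, 3); (3, Zane, 3); (3, Zane, 3); (7, Dave, 7); (7, Dave, 7); (7, Frank, 7); (7, Frank, 7)

INNER JOIN keeps only pairs where the ON condition holds.
Matching on a.team_id = b.team_id. A NULL in a compared column never satisfies the condition.
- a (team_id=3) pairs with 3 row(s) of b.
- a (team_id=3) pairs with 3 row(s) of b.
- a (team_id=3) pairs with 3 row(s) of b.
- a (team_id=7) pairs with 2 row(s) of b.
- a (team_id=7) pairs with 2 row(s) of b.
- a (team_id=NULL) has no partner → excluded.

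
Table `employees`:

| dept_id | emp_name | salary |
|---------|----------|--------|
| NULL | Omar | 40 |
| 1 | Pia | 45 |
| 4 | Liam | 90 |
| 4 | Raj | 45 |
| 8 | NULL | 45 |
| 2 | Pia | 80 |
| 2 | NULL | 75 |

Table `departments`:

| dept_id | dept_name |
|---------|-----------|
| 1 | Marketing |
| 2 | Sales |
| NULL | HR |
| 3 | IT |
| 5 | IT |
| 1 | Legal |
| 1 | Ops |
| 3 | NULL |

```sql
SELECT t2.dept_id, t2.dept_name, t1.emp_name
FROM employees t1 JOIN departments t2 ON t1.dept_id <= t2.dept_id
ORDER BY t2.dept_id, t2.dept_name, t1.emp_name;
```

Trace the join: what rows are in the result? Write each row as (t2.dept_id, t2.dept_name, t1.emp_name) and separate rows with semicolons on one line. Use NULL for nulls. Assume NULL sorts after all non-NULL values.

(1, Legal, Pia); (1, Marketing, Pia); (1, Ops, Pia); (2, Sales, Pia); (2, Sales, Pia); (2, Sales, NULL); (3, IT, Pia); (3, IT, Pia); (3, IT, NULL); (3, NULL, Pia); (3, NULL, Pia); (3, NULL, NULL); (5, IT, Liam); (5, IT, Pia); (5, IT, Pia); (5, IT, Raj); (5, IT, NULL)

INNER JOIN keeps only pairs where the ON condition holds.
Matching on t1.dept_id <= t2.dept_id. A NULL in a compared column never satisfies the condition.
- t1 (dept_id=NULL) has no partner → excluded.
- t1 (dept_id=1) pairs with 7 row(s) of t2.
- t1 (dept_id=4) pairs with 1 row(s) of t2.
- t1 (dept_id=4) pairs with 1 row(s) of t2.
- t1 (dept_id=8) has no partner → excluded.
- t1 (dept_id=2) pairs with 4 row(s) of t2.
- t1 (dept_id=2) pairs with 4 row(s) of t2.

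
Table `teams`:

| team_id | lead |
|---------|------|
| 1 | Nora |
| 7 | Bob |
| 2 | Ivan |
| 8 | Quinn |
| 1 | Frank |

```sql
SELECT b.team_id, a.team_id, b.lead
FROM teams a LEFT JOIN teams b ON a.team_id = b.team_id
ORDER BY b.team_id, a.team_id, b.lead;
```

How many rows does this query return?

7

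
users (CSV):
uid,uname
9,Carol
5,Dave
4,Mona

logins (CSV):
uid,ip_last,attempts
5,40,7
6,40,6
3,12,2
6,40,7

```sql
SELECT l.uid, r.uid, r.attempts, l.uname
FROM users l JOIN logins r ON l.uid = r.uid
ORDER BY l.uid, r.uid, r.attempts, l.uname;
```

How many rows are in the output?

INNER JOIN keeps only pairs where the ON condition holds.
Matching on l.uid = r.uid.
- l (uid=9) has no partner → excluded.
- l (uid=5) pairs with 1 row(s) of r.
- l (uid=4) has no partner → excluded.
Total: 1 rows.

1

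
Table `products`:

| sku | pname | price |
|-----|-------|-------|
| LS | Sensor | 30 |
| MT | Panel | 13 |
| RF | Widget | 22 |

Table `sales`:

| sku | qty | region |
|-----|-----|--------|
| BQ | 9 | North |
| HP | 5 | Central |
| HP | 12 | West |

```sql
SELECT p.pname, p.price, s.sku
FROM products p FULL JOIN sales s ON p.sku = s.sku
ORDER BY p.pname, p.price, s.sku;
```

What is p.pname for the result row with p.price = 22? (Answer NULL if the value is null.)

Widget

FULL OUTER JOIN keeps every row from both sides; unmatched rows get NULL for the other side's columns.
Matching on p.sku = s.sku.
- p[0] sku=LS → no match; kept with NULLs on the s side.
- p[1] sku=MT → no match; kept with NULLs on the s side.
- p[2] sku=RF → no match; kept with NULLs on the s side.
- plus 3 unmatched s row(s), each kept with NULL p columns.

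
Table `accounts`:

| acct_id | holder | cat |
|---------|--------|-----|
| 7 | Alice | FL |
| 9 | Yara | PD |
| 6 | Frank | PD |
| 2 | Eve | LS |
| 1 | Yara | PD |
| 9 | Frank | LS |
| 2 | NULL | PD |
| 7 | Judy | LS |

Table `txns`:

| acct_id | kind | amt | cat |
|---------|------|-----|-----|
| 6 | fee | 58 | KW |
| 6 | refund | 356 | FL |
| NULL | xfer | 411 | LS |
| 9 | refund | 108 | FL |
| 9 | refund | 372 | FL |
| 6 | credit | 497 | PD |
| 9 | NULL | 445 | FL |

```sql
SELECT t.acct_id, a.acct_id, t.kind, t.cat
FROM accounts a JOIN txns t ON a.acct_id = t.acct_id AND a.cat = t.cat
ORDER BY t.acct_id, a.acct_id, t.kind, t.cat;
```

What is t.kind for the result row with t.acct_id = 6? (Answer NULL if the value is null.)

credit

INNER JOIN keeps only pairs where the ON condition holds.
Matching on a.acct_id = t.acct_id AND a.cat = t.cat. A NULL in a compared column never satisfies the condition.
- a[0] acct_id=7, cat=FL → no match; dropped.
- a[1] acct_id=9, cat=PD → no match; dropped.
- a[2] acct_id=6, cat=PD → 1 match(es) in t → 1 row(s).
- a[3] acct_id=2, cat=LS → no match; dropped.
- a[4] acct_id=1, cat=PD → no match; dropped.
- a[5] acct_id=9, cat=LS → no match; dropped.
- a[6] acct_id=2, cat=PD → no match; dropped.
- a[7] acct_id=7, cat=LS → no match; dropped.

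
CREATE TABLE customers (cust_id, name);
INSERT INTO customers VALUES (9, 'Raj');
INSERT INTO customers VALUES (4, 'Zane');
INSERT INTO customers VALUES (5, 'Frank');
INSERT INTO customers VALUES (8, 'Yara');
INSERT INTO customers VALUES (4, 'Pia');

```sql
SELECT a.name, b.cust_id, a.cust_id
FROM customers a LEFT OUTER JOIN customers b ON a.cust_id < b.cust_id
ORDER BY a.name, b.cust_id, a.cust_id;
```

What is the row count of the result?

LEFT JOIN keeps every row from `customers a`; unmatched rows get NULL for `customers b`'s columns.
Matching on a.cust_id < b.cust_id.
- a[0] cust_id=9 → no match; kept with NULLs on the b side.
- a[1] cust_id=4 → 3 match(es) in b → 3 row(s).
- a[2] cust_id=5 → 2 match(es) in b → 2 row(s).
- a[3] cust_id=8 → 1 match(es) in b → 1 row(s).
- a[4] cust_id=4 → 3 match(es) in b → 3 row(s).
Total: 9 matched + 1 padded = 10 rows.

10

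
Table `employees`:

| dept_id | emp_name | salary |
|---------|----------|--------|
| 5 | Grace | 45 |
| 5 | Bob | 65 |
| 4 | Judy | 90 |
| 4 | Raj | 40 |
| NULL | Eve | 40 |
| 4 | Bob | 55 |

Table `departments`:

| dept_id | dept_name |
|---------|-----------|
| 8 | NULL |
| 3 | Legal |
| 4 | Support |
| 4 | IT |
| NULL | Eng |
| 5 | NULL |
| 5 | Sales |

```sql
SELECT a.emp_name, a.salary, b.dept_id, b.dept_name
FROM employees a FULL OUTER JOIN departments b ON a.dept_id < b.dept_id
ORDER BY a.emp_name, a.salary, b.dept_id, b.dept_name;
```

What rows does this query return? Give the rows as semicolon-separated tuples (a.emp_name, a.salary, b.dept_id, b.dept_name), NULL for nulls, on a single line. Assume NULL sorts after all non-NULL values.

(Bob, 55, 5, Sales); (Bob, 55, 5, NULL); (Bob, 55, 8, NULL); (Bob, 65, 8, NULL); (Eve, 40, NULL, NULL); (Grace, 45, 8, NULL); (Judy, 90, 5, Sales); (Judy, 90, 5, NULL); (Judy, 90, 8, NULL); (Raj, 40, 5, Sales); (Raj, 40, 5, NULL); (Raj, 40, 8, NULL); (NULL, NULL, 3, Legal); (NULL, NULL, 4, IT); (NULL, NULL, 4, Support); (NULL, NULL, NULL, Eng)

FULL OUTER JOIN keeps every row from both sides; unmatched rows get NULL for the other side's columns.
Matching on a.dept_id < b.dept_id. A NULL in a compared column never satisfies the condition.
- dept_id=5: 1 matching b row(s), so 1 row(s) emitted.
- dept_id=5: 1 matching b row(s), so 1 row(s) emitted.
- dept_id=4: 3 matching b row(s), so 3 row(s) emitted.
- dept_id=4: 3 matching b row(s), so 3 row(s) emitted.
- dept_id=NULL: no b row matches, row kept with b columns NULL.
- dept_id=4: 3 matching b row(s), so 3 row(s) emitted.
- plus 4 unmatched b row(s), each kept with NULL a columns.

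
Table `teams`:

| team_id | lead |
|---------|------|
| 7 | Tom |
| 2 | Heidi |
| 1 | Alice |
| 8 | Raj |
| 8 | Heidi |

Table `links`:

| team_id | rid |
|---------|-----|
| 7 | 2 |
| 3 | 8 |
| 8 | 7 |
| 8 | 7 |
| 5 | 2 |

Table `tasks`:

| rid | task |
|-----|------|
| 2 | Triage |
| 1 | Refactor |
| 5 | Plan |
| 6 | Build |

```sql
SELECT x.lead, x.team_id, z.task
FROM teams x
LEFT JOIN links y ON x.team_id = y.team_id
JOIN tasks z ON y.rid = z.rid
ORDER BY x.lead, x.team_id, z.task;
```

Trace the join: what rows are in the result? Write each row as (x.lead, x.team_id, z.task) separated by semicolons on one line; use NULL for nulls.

Evaluate left to right. First `teams x LEFT JOIN links y` on team_id: 7 row(s).
Then INNER JOIN `tasks z` on rid: keep only rows whose y.rid appears in z.

(Tom, 7, Triage)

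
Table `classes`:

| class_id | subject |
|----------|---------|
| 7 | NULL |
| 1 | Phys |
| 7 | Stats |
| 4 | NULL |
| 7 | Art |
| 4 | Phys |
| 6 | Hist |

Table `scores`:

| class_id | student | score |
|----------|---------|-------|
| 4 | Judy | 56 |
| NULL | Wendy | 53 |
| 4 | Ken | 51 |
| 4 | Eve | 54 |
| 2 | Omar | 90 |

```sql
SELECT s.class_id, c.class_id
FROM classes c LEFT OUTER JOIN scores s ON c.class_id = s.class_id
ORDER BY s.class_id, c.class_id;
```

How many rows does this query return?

11

LEFT JOIN keeps every row from `classes`; unmatched rows get NULL for `scores`'s columns.
Matching on c.class_id = s.class_id. A NULL in a compared column never satisfies the condition.
- c (class_id=7) has no partner → padded with NULL.
- c (class_id=1) has no partner → padded with NULL.
- c (class_id=7) has no partner → padded with NULL.
- c (class_id=4) pairs with 3 row(s) of s.
- c (class_id=7) has no partner → padded with NULL.
- c (class_id=4) pairs with 3 row(s) of s.
- c (class_id=6) has no partner → padded with NULL.
Total: 6 matched + 5 padded = 11 rows.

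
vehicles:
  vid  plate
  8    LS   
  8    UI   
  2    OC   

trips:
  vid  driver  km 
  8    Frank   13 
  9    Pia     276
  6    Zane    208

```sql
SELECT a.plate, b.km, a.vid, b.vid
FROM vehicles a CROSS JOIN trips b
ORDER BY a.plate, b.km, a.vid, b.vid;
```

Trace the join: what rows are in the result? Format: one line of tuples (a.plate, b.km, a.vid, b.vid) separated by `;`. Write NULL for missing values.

(LS, 13, 8, 8); (LS, 208, 8, 6); (LS, 276, 8, 9); (OC, 13, 2, 8); (OC, 208, 2, 6); (OC, 276, 2, 9); (UI, 13, 8, 8); (UI, 208, 8, 6); (UI, 276, 8, 9)

CROSS JOIN pairs every row of `vehicles` with every row of `trips`: 3 × 3 = 9 rows.
After projecting and ordering:
a.plate | b.km | a.vid | b.vid
LS | 13 | 8 | 8
LS | 208 | 8 | 6
LS | 276 | 8 | 9
OC | 13 | 2 | 8
OC | 208 | 2 | 6
OC | 276 | 2 | 9
UI | 13 | 8 | 8
UI | 208 | 8 | 6
UI | 276 | 8 | 9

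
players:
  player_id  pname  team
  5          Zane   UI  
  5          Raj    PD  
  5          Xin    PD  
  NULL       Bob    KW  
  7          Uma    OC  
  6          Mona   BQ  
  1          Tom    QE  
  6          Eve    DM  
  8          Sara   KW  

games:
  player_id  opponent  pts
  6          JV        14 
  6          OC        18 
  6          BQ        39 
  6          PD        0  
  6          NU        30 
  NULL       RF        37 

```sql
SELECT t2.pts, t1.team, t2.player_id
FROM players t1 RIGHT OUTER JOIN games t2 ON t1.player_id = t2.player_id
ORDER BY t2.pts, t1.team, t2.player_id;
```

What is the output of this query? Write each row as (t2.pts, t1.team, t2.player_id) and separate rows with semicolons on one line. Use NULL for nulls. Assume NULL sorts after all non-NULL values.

(0, BQ, 6); (0, DM, 6); (14, BQ, 6); (14, DM, 6); (18, BQ, 6); (18, DM, 6); (30, BQ, 6); (30, DM, 6); (37, NULL, NULL); (39, BQ, 6); (39, DM, 6)

RIGHT JOIN keeps every row from `games`; unmatched rows get NULL for `players`'s columns.
Matching on t1.player_id = t2.player_id. A NULL in a compared column never satisfies the condition.
- t1 (player_id=5) has no partner in t2.
- t1 (player_id=5) has no partner in t2.
- t1 (player_id=5) has no partner in t2.
- t1 (player_id=NULL) has no partner in t2.
- t1 (player_id=7) has no partner in t2.
- t1 (player_id=6) pairs with 5 row(s) of t2.
- t1 (player_id=1) has no partner in t2.
- t1 (player_id=6) pairs with 5 row(s) of t2.
- t1 (player_id=8) has no partner in t2.
- 1 row(s) from t2 found no t1 partner → padded with NULL.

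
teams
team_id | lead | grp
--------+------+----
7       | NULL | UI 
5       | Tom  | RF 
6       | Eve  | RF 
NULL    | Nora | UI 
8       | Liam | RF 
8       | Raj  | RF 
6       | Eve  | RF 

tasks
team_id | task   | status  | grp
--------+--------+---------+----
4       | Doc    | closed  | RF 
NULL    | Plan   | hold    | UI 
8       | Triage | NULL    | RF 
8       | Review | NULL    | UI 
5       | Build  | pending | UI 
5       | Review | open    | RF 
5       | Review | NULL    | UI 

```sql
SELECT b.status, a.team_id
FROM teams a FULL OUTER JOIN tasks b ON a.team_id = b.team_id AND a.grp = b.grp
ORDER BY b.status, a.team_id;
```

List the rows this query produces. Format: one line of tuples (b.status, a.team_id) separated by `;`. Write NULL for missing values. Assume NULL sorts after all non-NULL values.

FULL OUTER JOIN keeps every row from both sides; unmatched rows get NULL for the other side's columns.
Matching on a.team_id = b.team_id AND a.grp = b.grp. A NULL in a compared column never satisfies the condition.
Matched pairs: 3; unmatched a rows kept: 4; unmatched b rows kept: 5.

(closed, NULL); (hold, NULL); (open, 5); (pending, NULL); (NULL, 6); (NULL, 6); (NULL, 7); (NULL, 8); (NULL, 8); (NULL, NULL); (NULL, NULL); (NULL, NULL)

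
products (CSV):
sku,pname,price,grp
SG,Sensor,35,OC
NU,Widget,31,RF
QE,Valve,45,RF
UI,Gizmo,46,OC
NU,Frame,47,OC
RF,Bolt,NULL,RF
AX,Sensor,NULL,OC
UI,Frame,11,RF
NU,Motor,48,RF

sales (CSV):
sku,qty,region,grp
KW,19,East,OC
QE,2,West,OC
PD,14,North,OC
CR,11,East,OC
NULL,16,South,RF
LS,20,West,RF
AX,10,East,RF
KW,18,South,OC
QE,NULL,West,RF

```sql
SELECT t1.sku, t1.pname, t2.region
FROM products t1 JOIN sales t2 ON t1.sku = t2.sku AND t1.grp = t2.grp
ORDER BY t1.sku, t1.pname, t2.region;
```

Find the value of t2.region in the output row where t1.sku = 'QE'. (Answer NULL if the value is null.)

INNER JOIN keeps only pairs where the ON condition holds.
Matching on t1.sku = t2.sku AND t1.grp = t2.grp. A NULL in a compared column never satisfies the condition.
Matched pairs: 1.

West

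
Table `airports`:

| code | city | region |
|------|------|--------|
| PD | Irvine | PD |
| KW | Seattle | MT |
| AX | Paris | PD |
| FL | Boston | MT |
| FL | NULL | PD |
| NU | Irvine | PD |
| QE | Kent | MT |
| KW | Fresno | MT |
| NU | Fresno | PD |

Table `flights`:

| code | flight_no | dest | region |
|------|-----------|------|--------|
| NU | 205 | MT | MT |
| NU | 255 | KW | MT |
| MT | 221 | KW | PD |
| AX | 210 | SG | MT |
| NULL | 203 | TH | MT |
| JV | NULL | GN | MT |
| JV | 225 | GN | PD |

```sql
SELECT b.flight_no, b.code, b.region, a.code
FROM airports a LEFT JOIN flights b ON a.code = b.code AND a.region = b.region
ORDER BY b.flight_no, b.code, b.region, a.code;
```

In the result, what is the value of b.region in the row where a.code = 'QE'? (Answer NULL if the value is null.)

NULL

LEFT JOIN keeps every row from `airports`; unmatched rows get NULL for `flights`'s columns.
Matching on a.code = b.code AND a.region = b.region. A NULL in a compared column never satisfies the condition.
Matched pairs: 0; unmatched a rows kept: 9.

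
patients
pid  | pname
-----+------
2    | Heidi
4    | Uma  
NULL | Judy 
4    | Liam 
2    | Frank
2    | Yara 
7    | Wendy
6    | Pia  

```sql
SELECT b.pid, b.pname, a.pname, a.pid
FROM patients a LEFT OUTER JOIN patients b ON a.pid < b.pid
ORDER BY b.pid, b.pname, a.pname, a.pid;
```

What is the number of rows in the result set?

LEFT JOIN keeps every row from `patients a`; unmatched rows get NULL for `patients b`'s columns.
Matching on a.pid < b.pid. A NULL in a compared column never satisfies the condition.
- a (pid=2) pairs with 4 row(s) of b.
- a (pid=4) pairs with 2 row(s) of b.
- a (pid=NULL) has no partner → padded with NULL.
- a (pid=4) pairs with 2 row(s) of b.
- a (pid=2) pairs with 4 row(s) of b.
- a (pid=2) pairs with 4 row(s) of b.
- a (pid=7) has no partner → padded with NULL.
- a (pid=6) pairs with 1 row(s) of b.
Total: 17 matched + 2 padded = 19 rows.

19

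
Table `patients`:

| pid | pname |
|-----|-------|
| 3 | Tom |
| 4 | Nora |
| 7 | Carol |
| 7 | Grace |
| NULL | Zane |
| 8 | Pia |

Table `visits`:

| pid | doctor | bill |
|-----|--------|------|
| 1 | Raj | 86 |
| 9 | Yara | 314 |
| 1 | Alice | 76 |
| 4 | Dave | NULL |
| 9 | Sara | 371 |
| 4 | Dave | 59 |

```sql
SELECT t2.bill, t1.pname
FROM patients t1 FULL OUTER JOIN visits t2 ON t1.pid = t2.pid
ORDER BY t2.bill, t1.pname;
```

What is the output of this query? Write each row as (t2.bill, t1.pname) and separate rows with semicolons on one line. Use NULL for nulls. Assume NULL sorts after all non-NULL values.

(59, Nora); (76, NULL); (86, NULL); (314, NULL); (371, NULL); (NULL, Carol); (NULL, Grace); (NULL, Nora); (NULL, Pia); (NULL, Tom); (NULL, Zane)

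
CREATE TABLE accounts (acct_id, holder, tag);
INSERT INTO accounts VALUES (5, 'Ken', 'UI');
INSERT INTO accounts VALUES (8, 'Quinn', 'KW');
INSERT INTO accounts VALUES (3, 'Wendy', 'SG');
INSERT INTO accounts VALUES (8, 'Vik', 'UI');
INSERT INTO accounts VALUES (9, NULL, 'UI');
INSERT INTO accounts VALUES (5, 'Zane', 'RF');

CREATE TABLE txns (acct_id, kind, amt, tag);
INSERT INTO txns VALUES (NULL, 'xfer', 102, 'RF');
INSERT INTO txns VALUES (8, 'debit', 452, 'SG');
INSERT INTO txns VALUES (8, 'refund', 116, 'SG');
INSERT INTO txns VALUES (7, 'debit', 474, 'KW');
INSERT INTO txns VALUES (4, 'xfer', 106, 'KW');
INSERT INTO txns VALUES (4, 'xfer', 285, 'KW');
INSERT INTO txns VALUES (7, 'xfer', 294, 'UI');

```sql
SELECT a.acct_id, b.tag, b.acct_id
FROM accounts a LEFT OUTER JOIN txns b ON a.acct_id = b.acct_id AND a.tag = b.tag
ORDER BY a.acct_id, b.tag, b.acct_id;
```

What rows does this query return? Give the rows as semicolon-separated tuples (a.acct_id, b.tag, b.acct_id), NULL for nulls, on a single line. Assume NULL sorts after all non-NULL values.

LEFT JOIN keeps every row from `accounts`; unmatched rows get NULL for `txns`'s columns.
Matching on a.acct_id = b.acct_id AND a.tag = b.tag. A NULL in a compared column never satisfies the condition.
- a (acct_id=5, tag=UI) has no partner → padded with NULL.
- a (acct_id=8, tag=KW) has no partner → padded with NULL.
- a (acct_id=3, tag=SG) has no partner → padded with NULL.
- a (acct_id=8, tag=UI) has no partner → padded with NULL.
- a (acct_id=9, tag=UI) has no partner → padded with NULL.
- a (acct_id=5, tag=RF) has no partner → padded with NULL.
After projecting and ordering:
a.acct_id | b.tag | b.acct_id
3 | NULL | NULL
5 | NULL | NULL
5 | NULL | NULL
8 | NULL | NULL
8 | NULL | NULL
9 | NULL | NULL

(3, NULL, NULL); (5, NULL, NULL); (5, NULL, NULL); (8, NULL, NULL); (8, NULL, NULL); (9, NULL, NULL)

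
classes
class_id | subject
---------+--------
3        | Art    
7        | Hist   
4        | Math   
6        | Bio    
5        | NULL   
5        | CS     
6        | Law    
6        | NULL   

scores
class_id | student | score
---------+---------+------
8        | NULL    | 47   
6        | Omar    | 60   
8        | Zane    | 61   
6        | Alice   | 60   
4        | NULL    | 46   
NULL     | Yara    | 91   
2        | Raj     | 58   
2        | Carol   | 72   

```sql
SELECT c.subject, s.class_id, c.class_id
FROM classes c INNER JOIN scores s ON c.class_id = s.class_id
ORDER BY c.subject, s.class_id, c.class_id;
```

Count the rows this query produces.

INNER JOIN keeps only pairs where the ON condition holds.
Matching on c.class_id = s.class_id. A NULL in a compared column never satisfies the condition.
- class_id=3: no matching s row, dropped.
- class_id=7: no matching s row, dropped.
- class_id=4: 1 matching s row(s), so 1 row(s) emitted.
- class_id=6: 2 matching s row(s), so 2 row(s) emitted.
- class_id=5: no matching s row, dropped.
- class_id=5: no matching s row, dropped.
- class_id=6: 2 matching s row(s), so 2 row(s) emitted.
- class_id=6: 2 matching s row(s), so 2 row(s) emitted.
Total: 7 rows.

7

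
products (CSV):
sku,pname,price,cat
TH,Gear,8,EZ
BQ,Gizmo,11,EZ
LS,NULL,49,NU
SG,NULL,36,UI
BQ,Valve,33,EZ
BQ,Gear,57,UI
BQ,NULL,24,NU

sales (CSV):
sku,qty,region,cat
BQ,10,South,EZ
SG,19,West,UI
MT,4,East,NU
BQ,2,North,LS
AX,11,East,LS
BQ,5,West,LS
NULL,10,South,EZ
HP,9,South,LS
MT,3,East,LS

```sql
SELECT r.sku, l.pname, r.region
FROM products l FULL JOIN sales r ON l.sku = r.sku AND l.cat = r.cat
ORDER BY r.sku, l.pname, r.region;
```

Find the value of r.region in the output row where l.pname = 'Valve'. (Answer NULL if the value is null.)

FULL OUTER JOIN keeps every row from both sides; unmatched rows get NULL for the other side's columns.
Matching on l.sku = r.sku AND l.cat = r.cat. A NULL in a compared column never satisfies the condition.
- l (sku=TH, cat=EZ) has no partner → padded with NULL.
- l (sku=BQ, cat=EZ) pairs with 1 row(s) of r.
- l (sku=LS, cat=NU) has no partner → padded with NULL.
- l (sku=SG, cat=UI) pairs with 1 row(s) of r.
- l (sku=BQ, cat=EZ) pairs with 1 row(s) of r.
- l (sku=BQ, cat=UI) has no partner → padded with NULL.
- l (sku=BQ, cat=NU) has no partner → padded with NULL.
- plus 7 unmatched r row(s), each kept with NULL l columns.

South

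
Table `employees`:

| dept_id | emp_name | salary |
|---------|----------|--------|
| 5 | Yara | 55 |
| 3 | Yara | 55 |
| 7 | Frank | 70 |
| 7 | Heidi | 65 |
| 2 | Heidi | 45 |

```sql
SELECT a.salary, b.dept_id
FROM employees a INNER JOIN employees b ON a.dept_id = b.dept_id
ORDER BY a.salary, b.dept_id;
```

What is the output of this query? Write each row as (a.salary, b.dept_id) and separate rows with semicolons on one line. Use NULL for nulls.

(45, 2); (55, 3); (55, 5); (65, 7); (65, 7); (70, 7); (70, 7)

INNER JOIN keeps only pairs where the ON condition holds.
Matching on a.dept_id = b.dept_id.
Matched pairs: 7.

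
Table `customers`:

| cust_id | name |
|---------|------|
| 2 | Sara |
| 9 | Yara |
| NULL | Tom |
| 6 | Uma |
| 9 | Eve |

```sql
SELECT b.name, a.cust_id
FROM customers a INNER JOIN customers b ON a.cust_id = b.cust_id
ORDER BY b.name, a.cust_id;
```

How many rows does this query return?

6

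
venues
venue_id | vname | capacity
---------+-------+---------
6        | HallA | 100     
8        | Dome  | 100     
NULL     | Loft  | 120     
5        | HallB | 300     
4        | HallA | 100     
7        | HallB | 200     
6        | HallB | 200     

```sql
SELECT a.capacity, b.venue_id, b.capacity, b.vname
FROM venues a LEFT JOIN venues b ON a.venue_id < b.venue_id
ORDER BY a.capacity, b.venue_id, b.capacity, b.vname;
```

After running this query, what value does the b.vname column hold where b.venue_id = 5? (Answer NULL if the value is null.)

LEFT JOIN keeps every row from `venues a`; unmatched rows get NULL for `venues b`'s columns.
Matching on a.venue_id < b.venue_id. A NULL in a compared column never satisfies the condition.
Matched pairs: 14; unmatched a rows kept: 2.

HallB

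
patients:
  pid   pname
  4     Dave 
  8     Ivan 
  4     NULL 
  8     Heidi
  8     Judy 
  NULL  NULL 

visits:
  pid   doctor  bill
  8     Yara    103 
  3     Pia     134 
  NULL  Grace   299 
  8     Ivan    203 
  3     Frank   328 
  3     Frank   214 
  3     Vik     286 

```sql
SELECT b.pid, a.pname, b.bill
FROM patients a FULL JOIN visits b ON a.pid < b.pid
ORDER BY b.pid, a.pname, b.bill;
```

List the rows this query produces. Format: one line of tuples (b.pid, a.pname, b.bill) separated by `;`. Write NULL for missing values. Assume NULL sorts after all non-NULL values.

(3, NULL, 134); (3, NULL, 214); (3, NULL, 286); (3, NULL, 328); (8, Dave, 103); (8, Dave, 203); (8, NULL, 103); (8, NULL, 203); (NULL, Heidi, NULL); (NULL, Ivan, NULL); (NULL, Judy, NULL); (NULL, NULL, 299); (NULL, NULL, NULL)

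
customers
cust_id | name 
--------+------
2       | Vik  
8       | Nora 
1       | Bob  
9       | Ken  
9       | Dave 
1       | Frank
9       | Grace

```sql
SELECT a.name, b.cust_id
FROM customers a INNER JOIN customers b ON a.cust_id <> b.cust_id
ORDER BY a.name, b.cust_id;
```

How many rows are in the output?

INNER JOIN keeps only pairs where the ON condition holds.
Matching on a.cust_id <> b.cust_id.
- a (cust_id=2) pairs with 6 row(s) of b.
- a (cust_id=8) pairs with 6 row(s) of b.
- a (cust_id=1) pairs with 5 row(s) of b.
- a (cust_id=9) pairs with 4 row(s) of b.
- a (cust_id=9) pairs with 4 row(s) of b.
- a (cust_id=1) pairs with 5 row(s) of b.
- a (cust_id=9) pairs with 4 row(s) of b.
Total: 34 rows.

34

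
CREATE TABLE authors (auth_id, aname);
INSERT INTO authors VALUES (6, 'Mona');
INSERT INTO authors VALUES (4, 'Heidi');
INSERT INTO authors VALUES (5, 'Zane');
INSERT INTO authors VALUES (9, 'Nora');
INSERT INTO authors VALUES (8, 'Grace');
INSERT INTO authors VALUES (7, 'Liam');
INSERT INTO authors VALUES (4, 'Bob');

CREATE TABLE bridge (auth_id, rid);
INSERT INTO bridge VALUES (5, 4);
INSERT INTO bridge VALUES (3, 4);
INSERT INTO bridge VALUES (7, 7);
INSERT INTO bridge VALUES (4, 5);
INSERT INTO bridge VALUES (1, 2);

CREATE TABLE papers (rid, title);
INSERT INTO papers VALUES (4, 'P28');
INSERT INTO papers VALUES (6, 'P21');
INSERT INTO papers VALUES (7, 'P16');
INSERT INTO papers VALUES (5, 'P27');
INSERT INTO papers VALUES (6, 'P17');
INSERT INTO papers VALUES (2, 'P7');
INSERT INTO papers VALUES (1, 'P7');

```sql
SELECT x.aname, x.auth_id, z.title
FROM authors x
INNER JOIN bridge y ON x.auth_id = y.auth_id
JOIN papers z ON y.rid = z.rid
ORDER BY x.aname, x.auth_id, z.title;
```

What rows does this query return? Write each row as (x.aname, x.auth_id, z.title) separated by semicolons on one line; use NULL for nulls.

(Bob, 4, P27); (Heidi, 4, P27); (Liam, 7, P16); (Zane, 5, P28)

Step 1 — x INNER JOIN y on auth_id → 4 row(s).
Then INNER JOIN `papers z` on rid: keep only rows whose y.rid appears in z.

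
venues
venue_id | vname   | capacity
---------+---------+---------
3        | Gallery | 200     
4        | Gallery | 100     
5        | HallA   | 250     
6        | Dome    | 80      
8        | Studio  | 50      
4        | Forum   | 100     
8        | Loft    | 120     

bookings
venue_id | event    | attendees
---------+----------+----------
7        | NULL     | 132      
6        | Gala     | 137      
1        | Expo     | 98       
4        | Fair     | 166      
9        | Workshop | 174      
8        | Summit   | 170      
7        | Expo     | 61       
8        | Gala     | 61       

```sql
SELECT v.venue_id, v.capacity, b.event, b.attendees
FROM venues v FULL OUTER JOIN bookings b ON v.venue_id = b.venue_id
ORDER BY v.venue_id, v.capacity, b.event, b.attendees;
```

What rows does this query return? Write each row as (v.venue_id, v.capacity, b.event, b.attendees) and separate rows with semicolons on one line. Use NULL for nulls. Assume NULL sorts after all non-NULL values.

FULL OUTER JOIN keeps every row from both sides; unmatched rows get NULL for the other side's columns.
Matching on v.venue_id = b.venue_id.
- v (venue_id=3) has no partner → padded with NULL.
- v (venue_id=4) pairs with 1 row(s) of b.
- v (venue_id=5) has no partner → padded with NULL.
- v (venue_id=6) pairs with 1 row(s) of b.
- v (venue_id=8) pairs with 2 row(s) of b.
- v (venue_id=4) pairs with 1 row(s) of b.
- v (venue_id=8) pairs with 2 row(s) of b.
- 4 b row(s) had no v match → kept, v columns NULL.

(3, 200, NULL, NULL); (4, 100, Fair, 166); (4, 100, Fair, 166); (5, 250, NULL, NULL); (6, 80, Gala, 137); (8, 50, Gala, 61); (8, 50, Summit, 170); (8, 120, Gala, 61); (8, 120, Summit, 170); (NULL, NULL, Expo, 61); (NULL, NULL, Expo, 98); (NULL, NULL, Workshop, 174); (NULL, NULL, NULL, 132)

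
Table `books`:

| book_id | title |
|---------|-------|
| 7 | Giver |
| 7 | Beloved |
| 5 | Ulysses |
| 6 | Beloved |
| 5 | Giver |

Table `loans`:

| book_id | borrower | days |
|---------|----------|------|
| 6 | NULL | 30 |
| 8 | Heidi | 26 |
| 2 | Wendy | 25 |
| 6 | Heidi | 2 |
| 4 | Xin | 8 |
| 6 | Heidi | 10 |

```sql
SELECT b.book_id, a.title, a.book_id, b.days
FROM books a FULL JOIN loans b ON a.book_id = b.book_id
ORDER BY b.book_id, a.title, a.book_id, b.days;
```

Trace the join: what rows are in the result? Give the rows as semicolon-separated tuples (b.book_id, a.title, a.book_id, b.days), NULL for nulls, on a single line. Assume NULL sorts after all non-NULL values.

FULL OUTER JOIN keeps every row from both sides; unmatched rows get NULL for the other side's columns.
Matching on a.book_id = b.book_id.
- a (book_id=7) has no partner → padded with NULL.
- a (book_id=7) has no partner → padded with NULL.
- a (book_id=5) has no partner → padded with NULL.
- a (book_id=6) pairs with 3 row(s) of b.
- a (book_id=5) has no partner → padded with NULL.
- plus 3 unmatched b row(s), each kept with NULL a columns.
After projecting and ordering:
b.book_id | a.title | a.book_id | b.days
2 | NULL | NULL | 25
4 | NULL | NULL | 8
6 | Beloved | 6 | 2
6 | Beloved | 6 | 10
6 | Beloved | 6 | 30
8 | NULL | NULL | 26
NULL | Beloved | 7 | NULL
NULL | Giver | 5 | NULL
NULL | Giver | 7 | NULL
NULL | Ulysses | 5 | NULL

(2, NULL, NULL, 25); (4, NULL, NULL, 8); (6, Beloved, 6, 2); (6, Beloved, 6, 10); (6, Beloved, 6, 30); (8, NULL, NULL, 26); (NULL, Beloved, 7, NULL); (NULL, Giver, 5, NULL); (NULL, Giver, 7, NULL); (NULL, Ulysses, 5, NULL)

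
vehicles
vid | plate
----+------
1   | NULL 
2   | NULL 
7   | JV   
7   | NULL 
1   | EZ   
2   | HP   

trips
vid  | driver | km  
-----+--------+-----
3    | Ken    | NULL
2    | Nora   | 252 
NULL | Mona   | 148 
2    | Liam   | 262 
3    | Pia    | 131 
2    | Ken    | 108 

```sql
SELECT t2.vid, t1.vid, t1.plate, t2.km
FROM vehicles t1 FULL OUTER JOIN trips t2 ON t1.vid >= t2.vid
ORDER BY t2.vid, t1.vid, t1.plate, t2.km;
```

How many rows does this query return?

FULL OUTER JOIN keeps every row from both sides; unmatched rows get NULL for the other side's columns.
Matching on t1.vid >= t2.vid. A NULL in a compared column never satisfies the condition.
Matched pairs: 16; unmatched t1 rows kept: 2; unmatched t2 rows kept: 1.
Total: 16 matched + 3 padded = 19 rows.

19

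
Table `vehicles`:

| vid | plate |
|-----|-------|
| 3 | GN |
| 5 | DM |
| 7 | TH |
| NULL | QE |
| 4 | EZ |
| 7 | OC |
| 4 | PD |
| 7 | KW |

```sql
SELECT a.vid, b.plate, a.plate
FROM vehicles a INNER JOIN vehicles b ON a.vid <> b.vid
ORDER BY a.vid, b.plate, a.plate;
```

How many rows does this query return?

INNER JOIN keeps only pairs where the ON condition holds.
Matching on a.vid <> b.vid. A NULL in a compared column never satisfies the condition.
- vid=3: 6 matching b row(s), so 6 row(s) emitted.
- vid=5: 6 matching b row(s), so 6 row(s) emitted.
- vid=7: 4 matching b row(s), so 4 row(s) emitted.
- vid=NULL: no matching b row, dropped.
- vid=4: 5 matching b row(s), so 5 row(s) emitted.
- vid=7: 4 matching b row(s), so 4 row(s) emitted.
- vid=4: 5 matching b row(s), so 5 row(s) emitted.
- vid=7: 4 matching b row(s), so 4 row(s) emitted.
Total: 34 rows.

34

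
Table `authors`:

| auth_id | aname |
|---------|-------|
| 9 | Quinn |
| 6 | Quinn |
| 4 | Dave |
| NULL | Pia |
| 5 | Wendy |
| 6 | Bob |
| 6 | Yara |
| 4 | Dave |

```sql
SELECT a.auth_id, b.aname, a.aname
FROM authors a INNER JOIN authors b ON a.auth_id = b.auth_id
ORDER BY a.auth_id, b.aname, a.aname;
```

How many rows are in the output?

15

INNER JOIN keeps only pairs where the ON condition holds.
Matching on a.auth_id = b.auth_id. A NULL in a compared column never satisfies the condition.
Matched pairs: 15.
Total: 15 rows.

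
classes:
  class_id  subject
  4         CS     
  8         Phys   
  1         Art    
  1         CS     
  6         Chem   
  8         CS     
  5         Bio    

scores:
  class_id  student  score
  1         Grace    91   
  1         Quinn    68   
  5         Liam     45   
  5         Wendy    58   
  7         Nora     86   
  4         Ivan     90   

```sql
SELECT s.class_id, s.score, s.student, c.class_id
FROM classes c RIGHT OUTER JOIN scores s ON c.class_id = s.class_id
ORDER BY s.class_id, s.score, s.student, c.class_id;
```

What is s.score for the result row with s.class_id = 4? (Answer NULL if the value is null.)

90

RIGHT JOIN keeps every row from `scores`; unmatched rows get NULL for `classes`'s columns.
Matching on c.class_id = s.class_id.
- class_id=4: 1 matching s row(s), so 1 row(s) emitted.
- class_id=8: no matching s row.
- class_id=1: 2 matching s row(s), so 2 row(s) emitted.
- class_id=1: 2 matching s row(s), so 2 row(s) emitted.
- class_id=6: no matching s row.
- class_id=8: no matching s row.
- class_id=5: 2 matching s row(s), so 2 row(s) emitted.
- plus 1 unmatched s row(s), each kept with NULL c columns.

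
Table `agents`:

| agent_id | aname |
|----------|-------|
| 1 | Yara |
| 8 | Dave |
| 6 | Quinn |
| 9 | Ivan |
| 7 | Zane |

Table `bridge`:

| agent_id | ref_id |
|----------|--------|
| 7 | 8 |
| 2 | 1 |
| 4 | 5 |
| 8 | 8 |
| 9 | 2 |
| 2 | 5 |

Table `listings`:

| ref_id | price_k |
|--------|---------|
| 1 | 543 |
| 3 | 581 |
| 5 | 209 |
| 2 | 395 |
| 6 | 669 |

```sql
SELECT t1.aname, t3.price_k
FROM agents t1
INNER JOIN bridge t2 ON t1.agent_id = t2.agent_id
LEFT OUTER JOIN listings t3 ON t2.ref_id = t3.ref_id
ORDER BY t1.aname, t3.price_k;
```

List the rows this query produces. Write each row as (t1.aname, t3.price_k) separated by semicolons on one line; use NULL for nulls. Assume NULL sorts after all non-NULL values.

(Dave, NULL); (Ivan, 395); (Zane, NULL)

Step 1 — t1 INNER JOIN t2 on agent_id → 3 row(s).
Then LEFT JOIN `listings t3` on ref_id: each of those 3 rows is kept; rows whose t2.ref_id has no match in t3 get NULL for t3's columns.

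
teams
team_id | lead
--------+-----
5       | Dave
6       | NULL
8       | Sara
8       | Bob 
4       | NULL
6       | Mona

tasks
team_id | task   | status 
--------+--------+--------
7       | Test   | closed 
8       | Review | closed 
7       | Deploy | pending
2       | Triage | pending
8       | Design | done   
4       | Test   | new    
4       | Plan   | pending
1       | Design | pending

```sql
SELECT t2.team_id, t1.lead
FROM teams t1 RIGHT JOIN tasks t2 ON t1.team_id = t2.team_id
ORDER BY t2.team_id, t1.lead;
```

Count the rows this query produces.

RIGHT JOIN keeps every row from `tasks`; unmatched rows get NULL for `teams`'s columns.
Matching on t1.team_id = t2.team_id.
Matched pairs: 6; unmatched t2 rows kept: 4.
Total: 6 matched + 4 padded = 10 rows.

10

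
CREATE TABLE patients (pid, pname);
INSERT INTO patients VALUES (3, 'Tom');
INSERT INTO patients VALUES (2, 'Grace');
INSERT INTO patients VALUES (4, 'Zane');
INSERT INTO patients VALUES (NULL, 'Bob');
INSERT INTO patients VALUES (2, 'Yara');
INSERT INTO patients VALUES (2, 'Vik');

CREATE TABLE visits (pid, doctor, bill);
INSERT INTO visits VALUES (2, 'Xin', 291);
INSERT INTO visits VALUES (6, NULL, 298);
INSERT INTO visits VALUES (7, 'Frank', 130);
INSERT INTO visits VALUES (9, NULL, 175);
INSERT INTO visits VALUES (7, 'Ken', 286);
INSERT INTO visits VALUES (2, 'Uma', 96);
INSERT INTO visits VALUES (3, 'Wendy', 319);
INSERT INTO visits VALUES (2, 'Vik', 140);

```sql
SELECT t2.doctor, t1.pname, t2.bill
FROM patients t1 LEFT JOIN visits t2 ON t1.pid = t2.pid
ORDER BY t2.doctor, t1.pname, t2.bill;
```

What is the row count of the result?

12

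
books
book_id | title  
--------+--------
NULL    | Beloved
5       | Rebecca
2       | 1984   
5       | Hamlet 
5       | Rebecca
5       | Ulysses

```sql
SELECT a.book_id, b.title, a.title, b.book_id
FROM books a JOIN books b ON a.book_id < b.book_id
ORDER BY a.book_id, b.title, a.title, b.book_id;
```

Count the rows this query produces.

INNER JOIN keeps only pairs where the ON condition holds.
Matching on a.book_id < b.book_id. A NULL in a compared column never satisfies the condition.
- a row (book_id=NULL): no match → dropped.
- a row (book_id=5): no match → dropped.
- a row (book_id=2): matches 4 b row(s) → 4 output row(s).
- a row (book_id=5): no match → dropped.
- a row (book_id=5): no match → dropped.
- a row (book_id=5): no match → dropped.
Total: 4 rows.

4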